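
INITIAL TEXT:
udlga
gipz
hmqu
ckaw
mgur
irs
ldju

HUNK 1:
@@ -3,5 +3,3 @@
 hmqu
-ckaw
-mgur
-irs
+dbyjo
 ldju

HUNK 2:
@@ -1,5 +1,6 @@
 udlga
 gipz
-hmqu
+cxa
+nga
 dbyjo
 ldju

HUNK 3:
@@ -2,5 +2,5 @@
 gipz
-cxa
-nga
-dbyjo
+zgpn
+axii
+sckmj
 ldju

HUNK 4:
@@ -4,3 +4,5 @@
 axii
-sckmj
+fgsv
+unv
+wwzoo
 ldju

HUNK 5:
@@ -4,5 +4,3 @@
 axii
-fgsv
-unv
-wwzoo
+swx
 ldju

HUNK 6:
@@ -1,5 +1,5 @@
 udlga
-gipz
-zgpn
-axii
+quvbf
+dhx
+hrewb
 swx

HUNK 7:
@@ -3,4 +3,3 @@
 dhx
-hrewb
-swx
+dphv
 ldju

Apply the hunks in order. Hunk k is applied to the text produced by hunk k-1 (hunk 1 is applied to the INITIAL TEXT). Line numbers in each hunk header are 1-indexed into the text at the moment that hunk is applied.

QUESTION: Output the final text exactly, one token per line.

Hunk 1: at line 3 remove [ckaw,mgur,irs] add [dbyjo] -> 5 lines: udlga gipz hmqu dbyjo ldju
Hunk 2: at line 1 remove [hmqu] add [cxa,nga] -> 6 lines: udlga gipz cxa nga dbyjo ldju
Hunk 3: at line 2 remove [cxa,nga,dbyjo] add [zgpn,axii,sckmj] -> 6 lines: udlga gipz zgpn axii sckmj ldju
Hunk 4: at line 4 remove [sckmj] add [fgsv,unv,wwzoo] -> 8 lines: udlga gipz zgpn axii fgsv unv wwzoo ldju
Hunk 5: at line 4 remove [fgsv,unv,wwzoo] add [swx] -> 6 lines: udlga gipz zgpn axii swx ldju
Hunk 6: at line 1 remove [gipz,zgpn,axii] add [quvbf,dhx,hrewb] -> 6 lines: udlga quvbf dhx hrewb swx ldju
Hunk 7: at line 3 remove [hrewb,swx] add [dphv] -> 5 lines: udlga quvbf dhx dphv ldju

Answer: udlga
quvbf
dhx
dphv
ldju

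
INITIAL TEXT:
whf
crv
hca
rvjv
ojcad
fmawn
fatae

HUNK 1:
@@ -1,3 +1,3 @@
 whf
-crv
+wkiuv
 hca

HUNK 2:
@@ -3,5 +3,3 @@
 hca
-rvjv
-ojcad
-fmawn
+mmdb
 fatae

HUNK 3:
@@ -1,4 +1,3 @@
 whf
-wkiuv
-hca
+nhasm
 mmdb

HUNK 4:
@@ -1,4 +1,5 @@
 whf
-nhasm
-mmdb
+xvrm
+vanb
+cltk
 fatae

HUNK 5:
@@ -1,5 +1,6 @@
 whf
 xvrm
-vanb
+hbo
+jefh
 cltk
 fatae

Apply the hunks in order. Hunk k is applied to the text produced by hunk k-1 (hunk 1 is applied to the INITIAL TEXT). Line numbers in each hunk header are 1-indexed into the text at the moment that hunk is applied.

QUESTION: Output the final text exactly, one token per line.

Hunk 1: at line 1 remove [crv] add [wkiuv] -> 7 lines: whf wkiuv hca rvjv ojcad fmawn fatae
Hunk 2: at line 3 remove [rvjv,ojcad,fmawn] add [mmdb] -> 5 lines: whf wkiuv hca mmdb fatae
Hunk 3: at line 1 remove [wkiuv,hca] add [nhasm] -> 4 lines: whf nhasm mmdb fatae
Hunk 4: at line 1 remove [nhasm,mmdb] add [xvrm,vanb,cltk] -> 5 lines: whf xvrm vanb cltk fatae
Hunk 5: at line 1 remove [vanb] add [hbo,jefh] -> 6 lines: whf xvrm hbo jefh cltk fatae

Answer: whf
xvrm
hbo
jefh
cltk
fatae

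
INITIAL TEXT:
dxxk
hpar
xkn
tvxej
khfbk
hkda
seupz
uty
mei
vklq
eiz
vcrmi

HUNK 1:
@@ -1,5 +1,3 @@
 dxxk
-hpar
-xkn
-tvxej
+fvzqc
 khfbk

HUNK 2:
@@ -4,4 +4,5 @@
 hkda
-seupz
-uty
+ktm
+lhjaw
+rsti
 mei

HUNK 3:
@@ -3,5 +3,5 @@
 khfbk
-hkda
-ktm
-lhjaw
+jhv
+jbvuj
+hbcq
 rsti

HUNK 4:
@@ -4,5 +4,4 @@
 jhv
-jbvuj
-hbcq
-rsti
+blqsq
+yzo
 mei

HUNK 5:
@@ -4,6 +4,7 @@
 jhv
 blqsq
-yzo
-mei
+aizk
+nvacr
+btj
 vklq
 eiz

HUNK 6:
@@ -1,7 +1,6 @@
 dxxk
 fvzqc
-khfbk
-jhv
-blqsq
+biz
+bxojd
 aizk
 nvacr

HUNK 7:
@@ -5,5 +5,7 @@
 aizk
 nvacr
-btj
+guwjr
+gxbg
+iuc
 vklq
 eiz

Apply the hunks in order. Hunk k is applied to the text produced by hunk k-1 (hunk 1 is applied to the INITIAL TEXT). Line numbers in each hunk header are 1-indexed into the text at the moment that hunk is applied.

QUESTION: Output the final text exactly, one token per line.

Answer: dxxk
fvzqc
biz
bxojd
aizk
nvacr
guwjr
gxbg
iuc
vklq
eiz
vcrmi

Derivation:
Hunk 1: at line 1 remove [hpar,xkn,tvxej] add [fvzqc] -> 10 lines: dxxk fvzqc khfbk hkda seupz uty mei vklq eiz vcrmi
Hunk 2: at line 4 remove [seupz,uty] add [ktm,lhjaw,rsti] -> 11 lines: dxxk fvzqc khfbk hkda ktm lhjaw rsti mei vklq eiz vcrmi
Hunk 3: at line 3 remove [hkda,ktm,lhjaw] add [jhv,jbvuj,hbcq] -> 11 lines: dxxk fvzqc khfbk jhv jbvuj hbcq rsti mei vklq eiz vcrmi
Hunk 4: at line 4 remove [jbvuj,hbcq,rsti] add [blqsq,yzo] -> 10 lines: dxxk fvzqc khfbk jhv blqsq yzo mei vklq eiz vcrmi
Hunk 5: at line 4 remove [yzo,mei] add [aizk,nvacr,btj] -> 11 lines: dxxk fvzqc khfbk jhv blqsq aizk nvacr btj vklq eiz vcrmi
Hunk 6: at line 1 remove [khfbk,jhv,blqsq] add [biz,bxojd] -> 10 lines: dxxk fvzqc biz bxojd aizk nvacr btj vklq eiz vcrmi
Hunk 7: at line 5 remove [btj] add [guwjr,gxbg,iuc] -> 12 lines: dxxk fvzqc biz bxojd aizk nvacr guwjr gxbg iuc vklq eiz vcrmi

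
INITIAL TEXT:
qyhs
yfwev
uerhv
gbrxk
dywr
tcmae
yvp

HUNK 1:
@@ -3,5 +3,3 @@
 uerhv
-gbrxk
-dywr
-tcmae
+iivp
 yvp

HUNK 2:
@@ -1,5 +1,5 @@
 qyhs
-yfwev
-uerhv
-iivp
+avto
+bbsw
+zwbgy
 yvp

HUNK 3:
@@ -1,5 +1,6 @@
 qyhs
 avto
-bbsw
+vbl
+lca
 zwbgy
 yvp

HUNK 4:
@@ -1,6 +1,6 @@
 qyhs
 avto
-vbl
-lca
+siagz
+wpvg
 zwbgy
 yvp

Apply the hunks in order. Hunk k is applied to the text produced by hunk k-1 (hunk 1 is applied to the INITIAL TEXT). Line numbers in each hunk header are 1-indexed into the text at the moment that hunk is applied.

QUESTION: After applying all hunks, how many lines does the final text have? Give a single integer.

Hunk 1: at line 3 remove [gbrxk,dywr,tcmae] add [iivp] -> 5 lines: qyhs yfwev uerhv iivp yvp
Hunk 2: at line 1 remove [yfwev,uerhv,iivp] add [avto,bbsw,zwbgy] -> 5 lines: qyhs avto bbsw zwbgy yvp
Hunk 3: at line 1 remove [bbsw] add [vbl,lca] -> 6 lines: qyhs avto vbl lca zwbgy yvp
Hunk 4: at line 1 remove [vbl,lca] add [siagz,wpvg] -> 6 lines: qyhs avto siagz wpvg zwbgy yvp
Final line count: 6

Answer: 6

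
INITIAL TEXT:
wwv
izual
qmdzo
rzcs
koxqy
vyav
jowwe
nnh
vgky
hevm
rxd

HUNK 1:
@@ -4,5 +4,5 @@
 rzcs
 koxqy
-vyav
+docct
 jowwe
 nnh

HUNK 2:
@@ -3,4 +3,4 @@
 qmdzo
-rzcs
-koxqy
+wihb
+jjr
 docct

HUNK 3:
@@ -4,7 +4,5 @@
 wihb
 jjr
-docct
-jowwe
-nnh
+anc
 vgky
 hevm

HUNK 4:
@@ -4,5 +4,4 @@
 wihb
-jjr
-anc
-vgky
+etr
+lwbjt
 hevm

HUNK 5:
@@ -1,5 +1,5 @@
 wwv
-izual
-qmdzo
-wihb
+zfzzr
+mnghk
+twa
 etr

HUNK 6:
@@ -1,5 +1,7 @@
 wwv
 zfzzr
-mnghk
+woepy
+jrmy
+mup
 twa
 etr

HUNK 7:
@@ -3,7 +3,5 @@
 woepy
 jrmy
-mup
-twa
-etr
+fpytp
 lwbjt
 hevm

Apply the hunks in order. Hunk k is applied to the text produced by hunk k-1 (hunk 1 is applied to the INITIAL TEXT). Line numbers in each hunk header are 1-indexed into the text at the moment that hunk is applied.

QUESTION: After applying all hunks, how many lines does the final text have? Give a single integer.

Hunk 1: at line 4 remove [vyav] add [docct] -> 11 lines: wwv izual qmdzo rzcs koxqy docct jowwe nnh vgky hevm rxd
Hunk 2: at line 3 remove [rzcs,koxqy] add [wihb,jjr] -> 11 lines: wwv izual qmdzo wihb jjr docct jowwe nnh vgky hevm rxd
Hunk 3: at line 4 remove [docct,jowwe,nnh] add [anc] -> 9 lines: wwv izual qmdzo wihb jjr anc vgky hevm rxd
Hunk 4: at line 4 remove [jjr,anc,vgky] add [etr,lwbjt] -> 8 lines: wwv izual qmdzo wihb etr lwbjt hevm rxd
Hunk 5: at line 1 remove [izual,qmdzo,wihb] add [zfzzr,mnghk,twa] -> 8 lines: wwv zfzzr mnghk twa etr lwbjt hevm rxd
Hunk 6: at line 1 remove [mnghk] add [woepy,jrmy,mup] -> 10 lines: wwv zfzzr woepy jrmy mup twa etr lwbjt hevm rxd
Hunk 7: at line 3 remove [mup,twa,etr] add [fpytp] -> 8 lines: wwv zfzzr woepy jrmy fpytp lwbjt hevm rxd
Final line count: 8

Answer: 8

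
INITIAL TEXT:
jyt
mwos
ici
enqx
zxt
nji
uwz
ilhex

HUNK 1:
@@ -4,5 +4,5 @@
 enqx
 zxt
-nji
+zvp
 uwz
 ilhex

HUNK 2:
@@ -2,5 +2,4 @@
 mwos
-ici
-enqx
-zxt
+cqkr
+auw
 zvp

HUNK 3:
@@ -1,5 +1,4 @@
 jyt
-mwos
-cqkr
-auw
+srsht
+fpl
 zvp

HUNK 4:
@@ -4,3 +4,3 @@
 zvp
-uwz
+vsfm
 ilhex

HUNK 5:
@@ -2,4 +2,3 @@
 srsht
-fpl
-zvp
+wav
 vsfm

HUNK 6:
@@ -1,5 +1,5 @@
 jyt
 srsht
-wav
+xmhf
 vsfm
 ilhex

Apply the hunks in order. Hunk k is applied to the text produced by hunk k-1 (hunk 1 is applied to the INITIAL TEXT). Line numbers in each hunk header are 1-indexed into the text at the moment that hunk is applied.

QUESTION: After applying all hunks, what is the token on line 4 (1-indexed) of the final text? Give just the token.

Answer: vsfm

Derivation:
Hunk 1: at line 4 remove [nji] add [zvp] -> 8 lines: jyt mwos ici enqx zxt zvp uwz ilhex
Hunk 2: at line 2 remove [ici,enqx,zxt] add [cqkr,auw] -> 7 lines: jyt mwos cqkr auw zvp uwz ilhex
Hunk 3: at line 1 remove [mwos,cqkr,auw] add [srsht,fpl] -> 6 lines: jyt srsht fpl zvp uwz ilhex
Hunk 4: at line 4 remove [uwz] add [vsfm] -> 6 lines: jyt srsht fpl zvp vsfm ilhex
Hunk 5: at line 2 remove [fpl,zvp] add [wav] -> 5 lines: jyt srsht wav vsfm ilhex
Hunk 6: at line 1 remove [wav] add [xmhf] -> 5 lines: jyt srsht xmhf vsfm ilhex
Final line 4: vsfm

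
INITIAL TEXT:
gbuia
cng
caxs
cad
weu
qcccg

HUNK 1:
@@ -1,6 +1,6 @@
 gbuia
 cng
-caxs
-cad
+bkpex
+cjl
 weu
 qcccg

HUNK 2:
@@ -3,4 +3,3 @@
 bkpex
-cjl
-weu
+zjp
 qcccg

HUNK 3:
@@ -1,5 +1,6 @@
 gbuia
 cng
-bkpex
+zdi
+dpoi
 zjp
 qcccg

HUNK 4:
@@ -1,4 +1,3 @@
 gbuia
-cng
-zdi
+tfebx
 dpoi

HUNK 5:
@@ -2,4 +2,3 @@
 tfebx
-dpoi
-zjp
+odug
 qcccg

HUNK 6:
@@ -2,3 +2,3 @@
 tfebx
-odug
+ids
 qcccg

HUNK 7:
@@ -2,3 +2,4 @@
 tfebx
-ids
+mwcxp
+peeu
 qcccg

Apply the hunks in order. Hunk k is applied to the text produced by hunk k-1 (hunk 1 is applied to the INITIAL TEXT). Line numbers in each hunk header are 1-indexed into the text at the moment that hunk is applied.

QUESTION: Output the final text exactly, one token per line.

Hunk 1: at line 1 remove [caxs,cad] add [bkpex,cjl] -> 6 lines: gbuia cng bkpex cjl weu qcccg
Hunk 2: at line 3 remove [cjl,weu] add [zjp] -> 5 lines: gbuia cng bkpex zjp qcccg
Hunk 3: at line 1 remove [bkpex] add [zdi,dpoi] -> 6 lines: gbuia cng zdi dpoi zjp qcccg
Hunk 4: at line 1 remove [cng,zdi] add [tfebx] -> 5 lines: gbuia tfebx dpoi zjp qcccg
Hunk 5: at line 2 remove [dpoi,zjp] add [odug] -> 4 lines: gbuia tfebx odug qcccg
Hunk 6: at line 2 remove [odug] add [ids] -> 4 lines: gbuia tfebx ids qcccg
Hunk 7: at line 2 remove [ids] add [mwcxp,peeu] -> 5 lines: gbuia tfebx mwcxp peeu qcccg

Answer: gbuia
tfebx
mwcxp
peeu
qcccg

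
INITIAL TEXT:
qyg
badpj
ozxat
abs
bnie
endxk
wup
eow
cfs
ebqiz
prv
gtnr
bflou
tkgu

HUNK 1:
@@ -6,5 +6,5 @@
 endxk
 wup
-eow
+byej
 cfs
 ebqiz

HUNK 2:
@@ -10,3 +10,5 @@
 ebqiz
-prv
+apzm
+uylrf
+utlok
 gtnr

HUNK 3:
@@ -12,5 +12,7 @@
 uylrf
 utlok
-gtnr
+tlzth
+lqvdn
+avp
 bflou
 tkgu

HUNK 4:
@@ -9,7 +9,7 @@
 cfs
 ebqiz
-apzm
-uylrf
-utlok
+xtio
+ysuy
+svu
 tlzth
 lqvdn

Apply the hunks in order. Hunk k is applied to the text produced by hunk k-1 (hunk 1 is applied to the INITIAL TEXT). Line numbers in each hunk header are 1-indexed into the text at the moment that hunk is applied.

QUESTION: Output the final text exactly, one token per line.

Hunk 1: at line 6 remove [eow] add [byej] -> 14 lines: qyg badpj ozxat abs bnie endxk wup byej cfs ebqiz prv gtnr bflou tkgu
Hunk 2: at line 10 remove [prv] add [apzm,uylrf,utlok] -> 16 lines: qyg badpj ozxat abs bnie endxk wup byej cfs ebqiz apzm uylrf utlok gtnr bflou tkgu
Hunk 3: at line 12 remove [gtnr] add [tlzth,lqvdn,avp] -> 18 lines: qyg badpj ozxat abs bnie endxk wup byej cfs ebqiz apzm uylrf utlok tlzth lqvdn avp bflou tkgu
Hunk 4: at line 9 remove [apzm,uylrf,utlok] add [xtio,ysuy,svu] -> 18 lines: qyg badpj ozxat abs bnie endxk wup byej cfs ebqiz xtio ysuy svu tlzth lqvdn avp bflou tkgu

Answer: qyg
badpj
ozxat
abs
bnie
endxk
wup
byej
cfs
ebqiz
xtio
ysuy
svu
tlzth
lqvdn
avp
bflou
tkgu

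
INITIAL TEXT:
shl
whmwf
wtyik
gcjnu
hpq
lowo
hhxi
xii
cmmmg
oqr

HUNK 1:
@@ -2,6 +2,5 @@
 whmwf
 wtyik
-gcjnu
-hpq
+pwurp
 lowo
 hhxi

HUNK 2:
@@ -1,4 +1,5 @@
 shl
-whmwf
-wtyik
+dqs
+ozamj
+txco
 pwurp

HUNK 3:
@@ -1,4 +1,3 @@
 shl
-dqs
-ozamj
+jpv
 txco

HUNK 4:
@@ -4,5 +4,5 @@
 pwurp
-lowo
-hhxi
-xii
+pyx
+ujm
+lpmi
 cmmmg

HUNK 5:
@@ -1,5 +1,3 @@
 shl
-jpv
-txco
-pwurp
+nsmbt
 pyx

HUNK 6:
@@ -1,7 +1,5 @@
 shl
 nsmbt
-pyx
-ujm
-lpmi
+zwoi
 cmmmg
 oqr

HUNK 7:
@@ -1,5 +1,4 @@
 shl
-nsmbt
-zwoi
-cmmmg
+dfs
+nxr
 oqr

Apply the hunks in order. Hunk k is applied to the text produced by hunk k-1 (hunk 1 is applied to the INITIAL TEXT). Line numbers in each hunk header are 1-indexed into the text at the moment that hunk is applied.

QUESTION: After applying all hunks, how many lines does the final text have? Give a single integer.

Answer: 4

Derivation:
Hunk 1: at line 2 remove [gcjnu,hpq] add [pwurp] -> 9 lines: shl whmwf wtyik pwurp lowo hhxi xii cmmmg oqr
Hunk 2: at line 1 remove [whmwf,wtyik] add [dqs,ozamj,txco] -> 10 lines: shl dqs ozamj txco pwurp lowo hhxi xii cmmmg oqr
Hunk 3: at line 1 remove [dqs,ozamj] add [jpv] -> 9 lines: shl jpv txco pwurp lowo hhxi xii cmmmg oqr
Hunk 4: at line 4 remove [lowo,hhxi,xii] add [pyx,ujm,lpmi] -> 9 lines: shl jpv txco pwurp pyx ujm lpmi cmmmg oqr
Hunk 5: at line 1 remove [jpv,txco,pwurp] add [nsmbt] -> 7 lines: shl nsmbt pyx ujm lpmi cmmmg oqr
Hunk 6: at line 1 remove [pyx,ujm,lpmi] add [zwoi] -> 5 lines: shl nsmbt zwoi cmmmg oqr
Hunk 7: at line 1 remove [nsmbt,zwoi,cmmmg] add [dfs,nxr] -> 4 lines: shl dfs nxr oqr
Final line count: 4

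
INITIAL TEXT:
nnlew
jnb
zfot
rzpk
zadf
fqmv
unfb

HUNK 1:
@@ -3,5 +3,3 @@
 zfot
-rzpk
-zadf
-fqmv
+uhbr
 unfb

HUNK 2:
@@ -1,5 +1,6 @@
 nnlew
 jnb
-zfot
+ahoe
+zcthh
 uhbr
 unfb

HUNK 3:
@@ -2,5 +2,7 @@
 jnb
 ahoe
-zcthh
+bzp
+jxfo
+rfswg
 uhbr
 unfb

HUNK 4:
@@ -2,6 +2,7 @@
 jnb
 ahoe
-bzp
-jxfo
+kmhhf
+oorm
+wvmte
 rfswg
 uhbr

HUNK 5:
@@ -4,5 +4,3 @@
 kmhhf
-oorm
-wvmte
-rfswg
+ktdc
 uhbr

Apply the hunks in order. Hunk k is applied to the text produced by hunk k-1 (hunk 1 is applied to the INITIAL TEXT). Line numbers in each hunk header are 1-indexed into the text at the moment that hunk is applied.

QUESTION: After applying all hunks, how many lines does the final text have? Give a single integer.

Hunk 1: at line 3 remove [rzpk,zadf,fqmv] add [uhbr] -> 5 lines: nnlew jnb zfot uhbr unfb
Hunk 2: at line 1 remove [zfot] add [ahoe,zcthh] -> 6 lines: nnlew jnb ahoe zcthh uhbr unfb
Hunk 3: at line 2 remove [zcthh] add [bzp,jxfo,rfswg] -> 8 lines: nnlew jnb ahoe bzp jxfo rfswg uhbr unfb
Hunk 4: at line 2 remove [bzp,jxfo] add [kmhhf,oorm,wvmte] -> 9 lines: nnlew jnb ahoe kmhhf oorm wvmte rfswg uhbr unfb
Hunk 5: at line 4 remove [oorm,wvmte,rfswg] add [ktdc] -> 7 lines: nnlew jnb ahoe kmhhf ktdc uhbr unfb
Final line count: 7

Answer: 7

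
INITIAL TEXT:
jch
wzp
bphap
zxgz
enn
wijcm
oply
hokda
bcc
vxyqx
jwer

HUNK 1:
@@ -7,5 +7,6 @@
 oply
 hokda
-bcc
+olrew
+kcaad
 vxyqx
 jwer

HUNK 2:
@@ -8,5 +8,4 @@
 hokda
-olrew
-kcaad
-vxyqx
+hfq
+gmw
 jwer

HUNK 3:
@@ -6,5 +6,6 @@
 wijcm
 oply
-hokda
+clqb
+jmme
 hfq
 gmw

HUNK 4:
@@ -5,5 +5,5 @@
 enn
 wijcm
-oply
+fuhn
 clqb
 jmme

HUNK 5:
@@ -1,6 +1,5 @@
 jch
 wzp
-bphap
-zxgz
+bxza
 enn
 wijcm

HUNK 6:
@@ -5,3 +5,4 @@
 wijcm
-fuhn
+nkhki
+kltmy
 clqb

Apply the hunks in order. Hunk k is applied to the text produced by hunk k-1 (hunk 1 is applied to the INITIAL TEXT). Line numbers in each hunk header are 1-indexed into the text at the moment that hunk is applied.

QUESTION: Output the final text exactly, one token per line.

Answer: jch
wzp
bxza
enn
wijcm
nkhki
kltmy
clqb
jmme
hfq
gmw
jwer

Derivation:
Hunk 1: at line 7 remove [bcc] add [olrew,kcaad] -> 12 lines: jch wzp bphap zxgz enn wijcm oply hokda olrew kcaad vxyqx jwer
Hunk 2: at line 8 remove [olrew,kcaad,vxyqx] add [hfq,gmw] -> 11 lines: jch wzp bphap zxgz enn wijcm oply hokda hfq gmw jwer
Hunk 3: at line 6 remove [hokda] add [clqb,jmme] -> 12 lines: jch wzp bphap zxgz enn wijcm oply clqb jmme hfq gmw jwer
Hunk 4: at line 5 remove [oply] add [fuhn] -> 12 lines: jch wzp bphap zxgz enn wijcm fuhn clqb jmme hfq gmw jwer
Hunk 5: at line 1 remove [bphap,zxgz] add [bxza] -> 11 lines: jch wzp bxza enn wijcm fuhn clqb jmme hfq gmw jwer
Hunk 6: at line 5 remove [fuhn] add [nkhki,kltmy] -> 12 lines: jch wzp bxza enn wijcm nkhki kltmy clqb jmme hfq gmw jwer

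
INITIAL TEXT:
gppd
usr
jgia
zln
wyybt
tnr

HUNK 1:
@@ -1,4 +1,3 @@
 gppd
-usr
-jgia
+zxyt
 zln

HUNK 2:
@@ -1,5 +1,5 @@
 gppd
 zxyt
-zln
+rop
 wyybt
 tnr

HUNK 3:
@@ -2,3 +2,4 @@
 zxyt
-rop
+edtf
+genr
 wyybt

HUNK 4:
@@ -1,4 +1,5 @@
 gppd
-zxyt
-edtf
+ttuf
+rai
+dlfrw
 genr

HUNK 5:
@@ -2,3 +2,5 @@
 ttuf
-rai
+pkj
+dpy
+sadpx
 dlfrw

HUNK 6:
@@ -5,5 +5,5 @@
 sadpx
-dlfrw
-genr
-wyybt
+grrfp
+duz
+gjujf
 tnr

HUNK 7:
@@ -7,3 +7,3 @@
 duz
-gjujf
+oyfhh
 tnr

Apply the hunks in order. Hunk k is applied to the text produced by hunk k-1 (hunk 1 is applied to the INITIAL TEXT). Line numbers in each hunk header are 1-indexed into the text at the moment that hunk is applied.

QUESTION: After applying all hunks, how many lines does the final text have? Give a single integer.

Hunk 1: at line 1 remove [usr,jgia] add [zxyt] -> 5 lines: gppd zxyt zln wyybt tnr
Hunk 2: at line 1 remove [zln] add [rop] -> 5 lines: gppd zxyt rop wyybt tnr
Hunk 3: at line 2 remove [rop] add [edtf,genr] -> 6 lines: gppd zxyt edtf genr wyybt tnr
Hunk 4: at line 1 remove [zxyt,edtf] add [ttuf,rai,dlfrw] -> 7 lines: gppd ttuf rai dlfrw genr wyybt tnr
Hunk 5: at line 2 remove [rai] add [pkj,dpy,sadpx] -> 9 lines: gppd ttuf pkj dpy sadpx dlfrw genr wyybt tnr
Hunk 6: at line 5 remove [dlfrw,genr,wyybt] add [grrfp,duz,gjujf] -> 9 lines: gppd ttuf pkj dpy sadpx grrfp duz gjujf tnr
Hunk 7: at line 7 remove [gjujf] add [oyfhh] -> 9 lines: gppd ttuf pkj dpy sadpx grrfp duz oyfhh tnr
Final line count: 9

Answer: 9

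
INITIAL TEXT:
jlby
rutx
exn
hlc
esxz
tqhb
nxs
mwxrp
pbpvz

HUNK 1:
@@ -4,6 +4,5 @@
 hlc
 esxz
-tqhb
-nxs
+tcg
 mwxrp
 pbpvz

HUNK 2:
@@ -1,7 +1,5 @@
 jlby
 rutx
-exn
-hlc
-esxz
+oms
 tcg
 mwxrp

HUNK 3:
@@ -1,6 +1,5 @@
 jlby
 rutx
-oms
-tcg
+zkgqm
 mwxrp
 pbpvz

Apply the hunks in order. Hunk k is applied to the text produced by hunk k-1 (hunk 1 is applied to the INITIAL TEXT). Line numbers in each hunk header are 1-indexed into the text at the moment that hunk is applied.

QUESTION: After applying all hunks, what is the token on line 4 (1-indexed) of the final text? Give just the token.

Answer: mwxrp

Derivation:
Hunk 1: at line 4 remove [tqhb,nxs] add [tcg] -> 8 lines: jlby rutx exn hlc esxz tcg mwxrp pbpvz
Hunk 2: at line 1 remove [exn,hlc,esxz] add [oms] -> 6 lines: jlby rutx oms tcg mwxrp pbpvz
Hunk 3: at line 1 remove [oms,tcg] add [zkgqm] -> 5 lines: jlby rutx zkgqm mwxrp pbpvz
Final line 4: mwxrp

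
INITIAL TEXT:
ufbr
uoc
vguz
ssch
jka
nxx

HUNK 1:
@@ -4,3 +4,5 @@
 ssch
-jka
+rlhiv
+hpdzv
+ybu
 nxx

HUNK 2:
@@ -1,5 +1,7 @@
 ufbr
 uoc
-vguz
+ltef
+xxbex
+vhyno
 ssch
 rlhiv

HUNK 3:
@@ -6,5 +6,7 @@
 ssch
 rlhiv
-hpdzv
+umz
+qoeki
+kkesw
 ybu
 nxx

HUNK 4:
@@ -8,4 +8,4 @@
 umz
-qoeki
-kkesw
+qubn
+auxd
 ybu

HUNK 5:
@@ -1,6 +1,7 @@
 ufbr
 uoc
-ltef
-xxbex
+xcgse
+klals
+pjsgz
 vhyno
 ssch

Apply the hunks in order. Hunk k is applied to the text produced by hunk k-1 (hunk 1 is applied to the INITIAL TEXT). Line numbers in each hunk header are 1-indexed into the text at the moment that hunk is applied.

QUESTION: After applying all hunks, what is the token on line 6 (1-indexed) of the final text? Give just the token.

Answer: vhyno

Derivation:
Hunk 1: at line 4 remove [jka] add [rlhiv,hpdzv,ybu] -> 8 lines: ufbr uoc vguz ssch rlhiv hpdzv ybu nxx
Hunk 2: at line 1 remove [vguz] add [ltef,xxbex,vhyno] -> 10 lines: ufbr uoc ltef xxbex vhyno ssch rlhiv hpdzv ybu nxx
Hunk 3: at line 6 remove [hpdzv] add [umz,qoeki,kkesw] -> 12 lines: ufbr uoc ltef xxbex vhyno ssch rlhiv umz qoeki kkesw ybu nxx
Hunk 4: at line 8 remove [qoeki,kkesw] add [qubn,auxd] -> 12 lines: ufbr uoc ltef xxbex vhyno ssch rlhiv umz qubn auxd ybu nxx
Hunk 5: at line 1 remove [ltef,xxbex] add [xcgse,klals,pjsgz] -> 13 lines: ufbr uoc xcgse klals pjsgz vhyno ssch rlhiv umz qubn auxd ybu nxx
Final line 6: vhyno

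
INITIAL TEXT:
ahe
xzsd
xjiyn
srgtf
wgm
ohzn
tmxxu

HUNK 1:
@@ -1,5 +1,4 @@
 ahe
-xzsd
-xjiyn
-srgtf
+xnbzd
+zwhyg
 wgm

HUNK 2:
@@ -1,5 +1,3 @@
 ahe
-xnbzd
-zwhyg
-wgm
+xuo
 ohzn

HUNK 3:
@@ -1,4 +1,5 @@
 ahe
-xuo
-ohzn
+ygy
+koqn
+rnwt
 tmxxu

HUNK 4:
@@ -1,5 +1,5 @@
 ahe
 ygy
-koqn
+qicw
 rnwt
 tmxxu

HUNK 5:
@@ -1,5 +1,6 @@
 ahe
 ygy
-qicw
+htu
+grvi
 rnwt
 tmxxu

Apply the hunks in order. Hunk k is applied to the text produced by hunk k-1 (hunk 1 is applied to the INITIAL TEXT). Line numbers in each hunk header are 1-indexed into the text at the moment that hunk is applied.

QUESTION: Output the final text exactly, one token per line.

Answer: ahe
ygy
htu
grvi
rnwt
tmxxu

Derivation:
Hunk 1: at line 1 remove [xzsd,xjiyn,srgtf] add [xnbzd,zwhyg] -> 6 lines: ahe xnbzd zwhyg wgm ohzn tmxxu
Hunk 2: at line 1 remove [xnbzd,zwhyg,wgm] add [xuo] -> 4 lines: ahe xuo ohzn tmxxu
Hunk 3: at line 1 remove [xuo,ohzn] add [ygy,koqn,rnwt] -> 5 lines: ahe ygy koqn rnwt tmxxu
Hunk 4: at line 1 remove [koqn] add [qicw] -> 5 lines: ahe ygy qicw rnwt tmxxu
Hunk 5: at line 1 remove [qicw] add [htu,grvi] -> 6 lines: ahe ygy htu grvi rnwt tmxxu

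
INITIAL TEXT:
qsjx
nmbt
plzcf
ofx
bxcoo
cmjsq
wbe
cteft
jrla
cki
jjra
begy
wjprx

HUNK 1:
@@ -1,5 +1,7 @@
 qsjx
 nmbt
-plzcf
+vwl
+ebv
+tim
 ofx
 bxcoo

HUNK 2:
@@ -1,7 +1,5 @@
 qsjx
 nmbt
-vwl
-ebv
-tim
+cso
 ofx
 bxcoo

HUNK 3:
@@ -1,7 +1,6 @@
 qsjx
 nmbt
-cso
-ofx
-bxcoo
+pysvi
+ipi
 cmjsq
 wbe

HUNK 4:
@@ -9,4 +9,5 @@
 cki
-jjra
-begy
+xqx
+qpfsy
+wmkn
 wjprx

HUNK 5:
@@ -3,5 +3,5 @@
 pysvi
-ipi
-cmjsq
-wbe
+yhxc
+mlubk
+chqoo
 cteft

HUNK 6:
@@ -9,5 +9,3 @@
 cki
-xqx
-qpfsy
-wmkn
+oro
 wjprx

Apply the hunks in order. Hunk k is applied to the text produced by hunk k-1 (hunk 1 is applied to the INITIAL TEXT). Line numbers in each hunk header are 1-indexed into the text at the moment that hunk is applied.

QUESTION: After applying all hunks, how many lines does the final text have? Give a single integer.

Hunk 1: at line 1 remove [plzcf] add [vwl,ebv,tim] -> 15 lines: qsjx nmbt vwl ebv tim ofx bxcoo cmjsq wbe cteft jrla cki jjra begy wjprx
Hunk 2: at line 1 remove [vwl,ebv,tim] add [cso] -> 13 lines: qsjx nmbt cso ofx bxcoo cmjsq wbe cteft jrla cki jjra begy wjprx
Hunk 3: at line 1 remove [cso,ofx,bxcoo] add [pysvi,ipi] -> 12 lines: qsjx nmbt pysvi ipi cmjsq wbe cteft jrla cki jjra begy wjprx
Hunk 4: at line 9 remove [jjra,begy] add [xqx,qpfsy,wmkn] -> 13 lines: qsjx nmbt pysvi ipi cmjsq wbe cteft jrla cki xqx qpfsy wmkn wjprx
Hunk 5: at line 3 remove [ipi,cmjsq,wbe] add [yhxc,mlubk,chqoo] -> 13 lines: qsjx nmbt pysvi yhxc mlubk chqoo cteft jrla cki xqx qpfsy wmkn wjprx
Hunk 6: at line 9 remove [xqx,qpfsy,wmkn] add [oro] -> 11 lines: qsjx nmbt pysvi yhxc mlubk chqoo cteft jrla cki oro wjprx
Final line count: 11

Answer: 11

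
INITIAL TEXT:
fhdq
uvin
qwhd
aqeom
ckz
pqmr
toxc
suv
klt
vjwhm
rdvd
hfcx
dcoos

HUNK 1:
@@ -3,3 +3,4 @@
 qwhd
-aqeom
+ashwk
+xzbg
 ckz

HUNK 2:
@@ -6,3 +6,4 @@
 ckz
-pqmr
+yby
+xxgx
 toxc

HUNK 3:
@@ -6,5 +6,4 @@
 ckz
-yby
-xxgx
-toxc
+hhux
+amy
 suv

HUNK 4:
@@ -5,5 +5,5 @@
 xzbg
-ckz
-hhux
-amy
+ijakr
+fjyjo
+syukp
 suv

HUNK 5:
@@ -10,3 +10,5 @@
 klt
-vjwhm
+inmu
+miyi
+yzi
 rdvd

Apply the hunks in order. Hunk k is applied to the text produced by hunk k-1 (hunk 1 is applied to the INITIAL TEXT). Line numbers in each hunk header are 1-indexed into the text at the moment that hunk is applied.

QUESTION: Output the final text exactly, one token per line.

Hunk 1: at line 3 remove [aqeom] add [ashwk,xzbg] -> 14 lines: fhdq uvin qwhd ashwk xzbg ckz pqmr toxc suv klt vjwhm rdvd hfcx dcoos
Hunk 2: at line 6 remove [pqmr] add [yby,xxgx] -> 15 lines: fhdq uvin qwhd ashwk xzbg ckz yby xxgx toxc suv klt vjwhm rdvd hfcx dcoos
Hunk 3: at line 6 remove [yby,xxgx,toxc] add [hhux,amy] -> 14 lines: fhdq uvin qwhd ashwk xzbg ckz hhux amy suv klt vjwhm rdvd hfcx dcoos
Hunk 4: at line 5 remove [ckz,hhux,amy] add [ijakr,fjyjo,syukp] -> 14 lines: fhdq uvin qwhd ashwk xzbg ijakr fjyjo syukp suv klt vjwhm rdvd hfcx dcoos
Hunk 5: at line 10 remove [vjwhm] add [inmu,miyi,yzi] -> 16 lines: fhdq uvin qwhd ashwk xzbg ijakr fjyjo syukp suv klt inmu miyi yzi rdvd hfcx dcoos

Answer: fhdq
uvin
qwhd
ashwk
xzbg
ijakr
fjyjo
syukp
suv
klt
inmu
miyi
yzi
rdvd
hfcx
dcoos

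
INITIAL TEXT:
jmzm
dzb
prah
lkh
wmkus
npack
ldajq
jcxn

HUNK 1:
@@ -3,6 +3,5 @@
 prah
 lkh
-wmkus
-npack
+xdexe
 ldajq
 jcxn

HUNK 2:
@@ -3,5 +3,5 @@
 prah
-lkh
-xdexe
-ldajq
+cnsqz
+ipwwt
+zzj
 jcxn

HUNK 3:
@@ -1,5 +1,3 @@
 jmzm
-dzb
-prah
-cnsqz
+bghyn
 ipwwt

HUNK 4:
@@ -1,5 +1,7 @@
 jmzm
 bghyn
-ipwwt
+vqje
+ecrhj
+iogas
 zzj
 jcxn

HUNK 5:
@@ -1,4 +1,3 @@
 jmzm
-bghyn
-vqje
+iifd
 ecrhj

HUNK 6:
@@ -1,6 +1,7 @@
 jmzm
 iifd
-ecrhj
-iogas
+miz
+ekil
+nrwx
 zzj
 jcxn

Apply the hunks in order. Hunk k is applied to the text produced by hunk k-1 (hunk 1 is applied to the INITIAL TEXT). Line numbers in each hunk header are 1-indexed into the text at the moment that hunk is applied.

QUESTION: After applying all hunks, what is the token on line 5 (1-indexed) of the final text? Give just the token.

Answer: nrwx

Derivation:
Hunk 1: at line 3 remove [wmkus,npack] add [xdexe] -> 7 lines: jmzm dzb prah lkh xdexe ldajq jcxn
Hunk 2: at line 3 remove [lkh,xdexe,ldajq] add [cnsqz,ipwwt,zzj] -> 7 lines: jmzm dzb prah cnsqz ipwwt zzj jcxn
Hunk 3: at line 1 remove [dzb,prah,cnsqz] add [bghyn] -> 5 lines: jmzm bghyn ipwwt zzj jcxn
Hunk 4: at line 1 remove [ipwwt] add [vqje,ecrhj,iogas] -> 7 lines: jmzm bghyn vqje ecrhj iogas zzj jcxn
Hunk 5: at line 1 remove [bghyn,vqje] add [iifd] -> 6 lines: jmzm iifd ecrhj iogas zzj jcxn
Hunk 6: at line 1 remove [ecrhj,iogas] add [miz,ekil,nrwx] -> 7 lines: jmzm iifd miz ekil nrwx zzj jcxn
Final line 5: nrwx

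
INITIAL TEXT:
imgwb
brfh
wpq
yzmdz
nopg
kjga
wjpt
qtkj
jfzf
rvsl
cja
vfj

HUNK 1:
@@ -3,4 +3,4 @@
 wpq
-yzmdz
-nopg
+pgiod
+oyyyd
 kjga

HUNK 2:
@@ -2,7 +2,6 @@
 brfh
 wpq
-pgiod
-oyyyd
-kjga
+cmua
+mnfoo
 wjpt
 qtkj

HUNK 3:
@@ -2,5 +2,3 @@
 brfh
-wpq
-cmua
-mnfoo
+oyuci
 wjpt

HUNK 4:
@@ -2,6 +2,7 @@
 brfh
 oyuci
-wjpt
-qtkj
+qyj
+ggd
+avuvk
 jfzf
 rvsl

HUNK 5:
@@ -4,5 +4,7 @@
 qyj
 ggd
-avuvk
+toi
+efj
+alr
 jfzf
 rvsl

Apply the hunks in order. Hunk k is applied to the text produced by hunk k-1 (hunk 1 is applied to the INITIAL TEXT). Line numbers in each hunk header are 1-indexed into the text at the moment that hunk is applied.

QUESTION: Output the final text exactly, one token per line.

Answer: imgwb
brfh
oyuci
qyj
ggd
toi
efj
alr
jfzf
rvsl
cja
vfj

Derivation:
Hunk 1: at line 3 remove [yzmdz,nopg] add [pgiod,oyyyd] -> 12 lines: imgwb brfh wpq pgiod oyyyd kjga wjpt qtkj jfzf rvsl cja vfj
Hunk 2: at line 2 remove [pgiod,oyyyd,kjga] add [cmua,mnfoo] -> 11 lines: imgwb brfh wpq cmua mnfoo wjpt qtkj jfzf rvsl cja vfj
Hunk 3: at line 2 remove [wpq,cmua,mnfoo] add [oyuci] -> 9 lines: imgwb brfh oyuci wjpt qtkj jfzf rvsl cja vfj
Hunk 4: at line 2 remove [wjpt,qtkj] add [qyj,ggd,avuvk] -> 10 lines: imgwb brfh oyuci qyj ggd avuvk jfzf rvsl cja vfj
Hunk 5: at line 4 remove [avuvk] add [toi,efj,alr] -> 12 lines: imgwb brfh oyuci qyj ggd toi efj alr jfzf rvsl cja vfj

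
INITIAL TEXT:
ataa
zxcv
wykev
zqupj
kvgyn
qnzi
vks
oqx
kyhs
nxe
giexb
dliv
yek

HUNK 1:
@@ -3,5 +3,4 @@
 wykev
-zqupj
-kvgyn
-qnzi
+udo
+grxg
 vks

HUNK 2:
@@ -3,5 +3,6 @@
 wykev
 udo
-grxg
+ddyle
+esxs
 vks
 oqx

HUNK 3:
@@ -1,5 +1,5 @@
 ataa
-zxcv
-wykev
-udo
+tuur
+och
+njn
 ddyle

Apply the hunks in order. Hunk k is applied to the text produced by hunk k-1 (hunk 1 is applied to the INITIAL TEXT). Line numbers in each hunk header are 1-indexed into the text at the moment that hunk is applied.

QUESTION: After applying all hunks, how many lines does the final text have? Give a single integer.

Answer: 13

Derivation:
Hunk 1: at line 3 remove [zqupj,kvgyn,qnzi] add [udo,grxg] -> 12 lines: ataa zxcv wykev udo grxg vks oqx kyhs nxe giexb dliv yek
Hunk 2: at line 3 remove [grxg] add [ddyle,esxs] -> 13 lines: ataa zxcv wykev udo ddyle esxs vks oqx kyhs nxe giexb dliv yek
Hunk 3: at line 1 remove [zxcv,wykev,udo] add [tuur,och,njn] -> 13 lines: ataa tuur och njn ddyle esxs vks oqx kyhs nxe giexb dliv yek
Final line count: 13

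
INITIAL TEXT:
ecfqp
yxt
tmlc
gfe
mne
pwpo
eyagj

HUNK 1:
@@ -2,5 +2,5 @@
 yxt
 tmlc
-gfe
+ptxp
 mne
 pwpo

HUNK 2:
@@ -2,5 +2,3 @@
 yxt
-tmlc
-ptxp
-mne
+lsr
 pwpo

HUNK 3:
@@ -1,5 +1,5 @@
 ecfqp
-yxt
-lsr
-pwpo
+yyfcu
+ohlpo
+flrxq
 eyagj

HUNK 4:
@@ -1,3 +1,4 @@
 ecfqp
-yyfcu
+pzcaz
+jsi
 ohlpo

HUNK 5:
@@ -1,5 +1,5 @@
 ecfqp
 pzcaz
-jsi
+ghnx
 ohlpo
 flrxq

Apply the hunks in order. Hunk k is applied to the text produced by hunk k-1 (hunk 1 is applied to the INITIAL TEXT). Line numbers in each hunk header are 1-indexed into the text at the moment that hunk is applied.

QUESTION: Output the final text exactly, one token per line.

Hunk 1: at line 2 remove [gfe] add [ptxp] -> 7 lines: ecfqp yxt tmlc ptxp mne pwpo eyagj
Hunk 2: at line 2 remove [tmlc,ptxp,mne] add [lsr] -> 5 lines: ecfqp yxt lsr pwpo eyagj
Hunk 3: at line 1 remove [yxt,lsr,pwpo] add [yyfcu,ohlpo,flrxq] -> 5 lines: ecfqp yyfcu ohlpo flrxq eyagj
Hunk 4: at line 1 remove [yyfcu] add [pzcaz,jsi] -> 6 lines: ecfqp pzcaz jsi ohlpo flrxq eyagj
Hunk 5: at line 1 remove [jsi] add [ghnx] -> 6 lines: ecfqp pzcaz ghnx ohlpo flrxq eyagj

Answer: ecfqp
pzcaz
ghnx
ohlpo
flrxq
eyagj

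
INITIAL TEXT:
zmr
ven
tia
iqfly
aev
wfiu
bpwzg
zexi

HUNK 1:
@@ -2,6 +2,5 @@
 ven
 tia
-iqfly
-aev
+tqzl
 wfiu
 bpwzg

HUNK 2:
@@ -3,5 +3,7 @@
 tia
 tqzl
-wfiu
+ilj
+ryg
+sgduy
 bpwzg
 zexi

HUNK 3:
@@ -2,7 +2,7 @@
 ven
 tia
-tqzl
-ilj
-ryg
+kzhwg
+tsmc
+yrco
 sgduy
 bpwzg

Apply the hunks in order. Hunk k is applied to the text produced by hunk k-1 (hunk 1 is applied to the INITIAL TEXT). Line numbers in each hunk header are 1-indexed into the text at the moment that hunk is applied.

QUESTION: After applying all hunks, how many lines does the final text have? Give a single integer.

Hunk 1: at line 2 remove [iqfly,aev] add [tqzl] -> 7 lines: zmr ven tia tqzl wfiu bpwzg zexi
Hunk 2: at line 3 remove [wfiu] add [ilj,ryg,sgduy] -> 9 lines: zmr ven tia tqzl ilj ryg sgduy bpwzg zexi
Hunk 3: at line 2 remove [tqzl,ilj,ryg] add [kzhwg,tsmc,yrco] -> 9 lines: zmr ven tia kzhwg tsmc yrco sgduy bpwzg zexi
Final line count: 9

Answer: 9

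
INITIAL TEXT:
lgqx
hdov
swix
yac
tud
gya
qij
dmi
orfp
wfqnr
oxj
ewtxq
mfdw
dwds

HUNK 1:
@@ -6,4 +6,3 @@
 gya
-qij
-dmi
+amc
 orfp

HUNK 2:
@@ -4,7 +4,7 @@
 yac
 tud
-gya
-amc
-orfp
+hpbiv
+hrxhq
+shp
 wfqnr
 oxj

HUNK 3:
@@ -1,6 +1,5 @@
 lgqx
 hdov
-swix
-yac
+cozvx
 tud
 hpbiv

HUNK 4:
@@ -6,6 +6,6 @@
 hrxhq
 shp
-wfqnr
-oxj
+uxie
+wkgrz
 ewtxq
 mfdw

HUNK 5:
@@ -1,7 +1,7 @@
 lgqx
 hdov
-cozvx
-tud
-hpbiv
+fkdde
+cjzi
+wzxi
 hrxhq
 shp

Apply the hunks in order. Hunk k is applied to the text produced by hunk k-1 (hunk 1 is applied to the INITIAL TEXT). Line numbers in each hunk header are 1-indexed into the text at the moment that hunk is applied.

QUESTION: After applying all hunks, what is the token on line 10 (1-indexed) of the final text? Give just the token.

Answer: ewtxq

Derivation:
Hunk 1: at line 6 remove [qij,dmi] add [amc] -> 13 lines: lgqx hdov swix yac tud gya amc orfp wfqnr oxj ewtxq mfdw dwds
Hunk 2: at line 4 remove [gya,amc,orfp] add [hpbiv,hrxhq,shp] -> 13 lines: lgqx hdov swix yac tud hpbiv hrxhq shp wfqnr oxj ewtxq mfdw dwds
Hunk 3: at line 1 remove [swix,yac] add [cozvx] -> 12 lines: lgqx hdov cozvx tud hpbiv hrxhq shp wfqnr oxj ewtxq mfdw dwds
Hunk 4: at line 6 remove [wfqnr,oxj] add [uxie,wkgrz] -> 12 lines: lgqx hdov cozvx tud hpbiv hrxhq shp uxie wkgrz ewtxq mfdw dwds
Hunk 5: at line 1 remove [cozvx,tud,hpbiv] add [fkdde,cjzi,wzxi] -> 12 lines: lgqx hdov fkdde cjzi wzxi hrxhq shp uxie wkgrz ewtxq mfdw dwds
Final line 10: ewtxq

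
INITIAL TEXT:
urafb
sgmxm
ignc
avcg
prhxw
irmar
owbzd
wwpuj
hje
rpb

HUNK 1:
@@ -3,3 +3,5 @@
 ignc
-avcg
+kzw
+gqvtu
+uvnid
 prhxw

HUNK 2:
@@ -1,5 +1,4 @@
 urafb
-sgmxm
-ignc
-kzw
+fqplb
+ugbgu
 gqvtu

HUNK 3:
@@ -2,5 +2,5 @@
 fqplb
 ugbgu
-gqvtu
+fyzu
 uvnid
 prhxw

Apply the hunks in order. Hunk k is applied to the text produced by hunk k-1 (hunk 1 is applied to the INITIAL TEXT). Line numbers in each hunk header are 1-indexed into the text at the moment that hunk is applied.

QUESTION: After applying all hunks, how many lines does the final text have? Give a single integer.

Answer: 11

Derivation:
Hunk 1: at line 3 remove [avcg] add [kzw,gqvtu,uvnid] -> 12 lines: urafb sgmxm ignc kzw gqvtu uvnid prhxw irmar owbzd wwpuj hje rpb
Hunk 2: at line 1 remove [sgmxm,ignc,kzw] add [fqplb,ugbgu] -> 11 lines: urafb fqplb ugbgu gqvtu uvnid prhxw irmar owbzd wwpuj hje rpb
Hunk 3: at line 2 remove [gqvtu] add [fyzu] -> 11 lines: urafb fqplb ugbgu fyzu uvnid prhxw irmar owbzd wwpuj hje rpb
Final line count: 11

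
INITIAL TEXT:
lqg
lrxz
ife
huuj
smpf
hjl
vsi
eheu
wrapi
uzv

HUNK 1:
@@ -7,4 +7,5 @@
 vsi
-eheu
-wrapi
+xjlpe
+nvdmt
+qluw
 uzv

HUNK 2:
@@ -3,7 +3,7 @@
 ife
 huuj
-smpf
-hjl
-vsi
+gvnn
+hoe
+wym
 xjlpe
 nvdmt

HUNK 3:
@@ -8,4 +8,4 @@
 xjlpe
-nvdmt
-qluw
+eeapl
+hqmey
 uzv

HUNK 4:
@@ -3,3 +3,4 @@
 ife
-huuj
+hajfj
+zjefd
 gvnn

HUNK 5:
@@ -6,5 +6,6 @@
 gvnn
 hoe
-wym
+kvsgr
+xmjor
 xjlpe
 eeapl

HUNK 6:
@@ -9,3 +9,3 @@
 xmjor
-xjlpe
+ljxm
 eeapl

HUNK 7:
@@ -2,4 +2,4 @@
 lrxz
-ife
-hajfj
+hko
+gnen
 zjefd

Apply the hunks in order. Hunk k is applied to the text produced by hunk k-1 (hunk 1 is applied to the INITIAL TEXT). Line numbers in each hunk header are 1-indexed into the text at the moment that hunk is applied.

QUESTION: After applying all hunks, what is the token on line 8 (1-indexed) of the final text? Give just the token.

Hunk 1: at line 7 remove [eheu,wrapi] add [xjlpe,nvdmt,qluw] -> 11 lines: lqg lrxz ife huuj smpf hjl vsi xjlpe nvdmt qluw uzv
Hunk 2: at line 3 remove [smpf,hjl,vsi] add [gvnn,hoe,wym] -> 11 lines: lqg lrxz ife huuj gvnn hoe wym xjlpe nvdmt qluw uzv
Hunk 3: at line 8 remove [nvdmt,qluw] add [eeapl,hqmey] -> 11 lines: lqg lrxz ife huuj gvnn hoe wym xjlpe eeapl hqmey uzv
Hunk 4: at line 3 remove [huuj] add [hajfj,zjefd] -> 12 lines: lqg lrxz ife hajfj zjefd gvnn hoe wym xjlpe eeapl hqmey uzv
Hunk 5: at line 6 remove [wym] add [kvsgr,xmjor] -> 13 lines: lqg lrxz ife hajfj zjefd gvnn hoe kvsgr xmjor xjlpe eeapl hqmey uzv
Hunk 6: at line 9 remove [xjlpe] add [ljxm] -> 13 lines: lqg lrxz ife hajfj zjefd gvnn hoe kvsgr xmjor ljxm eeapl hqmey uzv
Hunk 7: at line 2 remove [ife,hajfj] add [hko,gnen] -> 13 lines: lqg lrxz hko gnen zjefd gvnn hoe kvsgr xmjor ljxm eeapl hqmey uzv
Final line 8: kvsgr

Answer: kvsgr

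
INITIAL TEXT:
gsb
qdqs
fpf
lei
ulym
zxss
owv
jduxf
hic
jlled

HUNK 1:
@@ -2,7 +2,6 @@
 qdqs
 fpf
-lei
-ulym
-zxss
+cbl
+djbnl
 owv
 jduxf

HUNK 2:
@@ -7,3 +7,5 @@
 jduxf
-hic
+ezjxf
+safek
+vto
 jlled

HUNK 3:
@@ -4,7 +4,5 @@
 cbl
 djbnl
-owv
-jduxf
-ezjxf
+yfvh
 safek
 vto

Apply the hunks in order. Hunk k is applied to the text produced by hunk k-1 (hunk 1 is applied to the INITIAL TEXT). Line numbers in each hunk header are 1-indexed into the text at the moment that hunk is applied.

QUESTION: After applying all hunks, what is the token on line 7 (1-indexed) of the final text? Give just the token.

Answer: safek

Derivation:
Hunk 1: at line 2 remove [lei,ulym,zxss] add [cbl,djbnl] -> 9 lines: gsb qdqs fpf cbl djbnl owv jduxf hic jlled
Hunk 2: at line 7 remove [hic] add [ezjxf,safek,vto] -> 11 lines: gsb qdqs fpf cbl djbnl owv jduxf ezjxf safek vto jlled
Hunk 3: at line 4 remove [owv,jduxf,ezjxf] add [yfvh] -> 9 lines: gsb qdqs fpf cbl djbnl yfvh safek vto jlled
Final line 7: safek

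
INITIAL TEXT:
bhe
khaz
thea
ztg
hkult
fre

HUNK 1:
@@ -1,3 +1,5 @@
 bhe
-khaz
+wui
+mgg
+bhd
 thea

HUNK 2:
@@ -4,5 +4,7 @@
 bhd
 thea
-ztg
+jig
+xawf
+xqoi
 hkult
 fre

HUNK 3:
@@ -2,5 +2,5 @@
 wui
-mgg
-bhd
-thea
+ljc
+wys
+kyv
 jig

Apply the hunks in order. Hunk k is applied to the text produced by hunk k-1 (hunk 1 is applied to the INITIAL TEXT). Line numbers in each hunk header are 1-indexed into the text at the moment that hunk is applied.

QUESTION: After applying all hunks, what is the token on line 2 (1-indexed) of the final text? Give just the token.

Answer: wui

Derivation:
Hunk 1: at line 1 remove [khaz] add [wui,mgg,bhd] -> 8 lines: bhe wui mgg bhd thea ztg hkult fre
Hunk 2: at line 4 remove [ztg] add [jig,xawf,xqoi] -> 10 lines: bhe wui mgg bhd thea jig xawf xqoi hkult fre
Hunk 3: at line 2 remove [mgg,bhd,thea] add [ljc,wys,kyv] -> 10 lines: bhe wui ljc wys kyv jig xawf xqoi hkult fre
Final line 2: wui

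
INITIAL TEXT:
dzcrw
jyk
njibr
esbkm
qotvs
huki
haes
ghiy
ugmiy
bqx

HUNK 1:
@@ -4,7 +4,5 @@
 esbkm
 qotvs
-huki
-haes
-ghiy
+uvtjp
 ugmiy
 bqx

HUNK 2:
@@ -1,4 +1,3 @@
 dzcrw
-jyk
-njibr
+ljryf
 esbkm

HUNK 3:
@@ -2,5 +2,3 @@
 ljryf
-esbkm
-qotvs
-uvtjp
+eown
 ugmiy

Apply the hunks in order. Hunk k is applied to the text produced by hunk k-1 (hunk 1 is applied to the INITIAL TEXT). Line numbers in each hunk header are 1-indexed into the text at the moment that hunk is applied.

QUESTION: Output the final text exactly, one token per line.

Answer: dzcrw
ljryf
eown
ugmiy
bqx

Derivation:
Hunk 1: at line 4 remove [huki,haes,ghiy] add [uvtjp] -> 8 lines: dzcrw jyk njibr esbkm qotvs uvtjp ugmiy bqx
Hunk 2: at line 1 remove [jyk,njibr] add [ljryf] -> 7 lines: dzcrw ljryf esbkm qotvs uvtjp ugmiy bqx
Hunk 3: at line 2 remove [esbkm,qotvs,uvtjp] add [eown] -> 5 lines: dzcrw ljryf eown ugmiy bqx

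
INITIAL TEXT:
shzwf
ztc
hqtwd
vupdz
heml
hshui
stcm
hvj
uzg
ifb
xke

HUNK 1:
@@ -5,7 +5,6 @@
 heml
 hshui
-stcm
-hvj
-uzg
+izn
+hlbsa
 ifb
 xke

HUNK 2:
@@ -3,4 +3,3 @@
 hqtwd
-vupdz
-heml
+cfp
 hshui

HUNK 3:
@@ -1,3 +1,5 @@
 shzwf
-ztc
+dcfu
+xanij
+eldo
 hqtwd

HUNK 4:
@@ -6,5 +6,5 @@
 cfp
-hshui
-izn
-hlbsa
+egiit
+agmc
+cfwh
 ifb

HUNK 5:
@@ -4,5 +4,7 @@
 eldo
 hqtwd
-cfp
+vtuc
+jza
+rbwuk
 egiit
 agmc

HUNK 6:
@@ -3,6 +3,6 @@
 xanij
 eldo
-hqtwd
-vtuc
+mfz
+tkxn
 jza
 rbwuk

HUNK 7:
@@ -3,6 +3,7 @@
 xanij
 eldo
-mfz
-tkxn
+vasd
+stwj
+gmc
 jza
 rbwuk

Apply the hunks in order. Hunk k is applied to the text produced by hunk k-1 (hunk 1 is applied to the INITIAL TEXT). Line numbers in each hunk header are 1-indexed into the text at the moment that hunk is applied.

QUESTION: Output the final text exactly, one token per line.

Answer: shzwf
dcfu
xanij
eldo
vasd
stwj
gmc
jza
rbwuk
egiit
agmc
cfwh
ifb
xke

Derivation:
Hunk 1: at line 5 remove [stcm,hvj,uzg] add [izn,hlbsa] -> 10 lines: shzwf ztc hqtwd vupdz heml hshui izn hlbsa ifb xke
Hunk 2: at line 3 remove [vupdz,heml] add [cfp] -> 9 lines: shzwf ztc hqtwd cfp hshui izn hlbsa ifb xke
Hunk 3: at line 1 remove [ztc] add [dcfu,xanij,eldo] -> 11 lines: shzwf dcfu xanij eldo hqtwd cfp hshui izn hlbsa ifb xke
Hunk 4: at line 6 remove [hshui,izn,hlbsa] add [egiit,agmc,cfwh] -> 11 lines: shzwf dcfu xanij eldo hqtwd cfp egiit agmc cfwh ifb xke
Hunk 5: at line 4 remove [cfp] add [vtuc,jza,rbwuk] -> 13 lines: shzwf dcfu xanij eldo hqtwd vtuc jza rbwuk egiit agmc cfwh ifb xke
Hunk 6: at line 3 remove [hqtwd,vtuc] add [mfz,tkxn] -> 13 lines: shzwf dcfu xanij eldo mfz tkxn jza rbwuk egiit agmc cfwh ifb xke
Hunk 7: at line 3 remove [mfz,tkxn] add [vasd,stwj,gmc] -> 14 lines: shzwf dcfu xanij eldo vasd stwj gmc jza rbwuk egiit agmc cfwh ifb xke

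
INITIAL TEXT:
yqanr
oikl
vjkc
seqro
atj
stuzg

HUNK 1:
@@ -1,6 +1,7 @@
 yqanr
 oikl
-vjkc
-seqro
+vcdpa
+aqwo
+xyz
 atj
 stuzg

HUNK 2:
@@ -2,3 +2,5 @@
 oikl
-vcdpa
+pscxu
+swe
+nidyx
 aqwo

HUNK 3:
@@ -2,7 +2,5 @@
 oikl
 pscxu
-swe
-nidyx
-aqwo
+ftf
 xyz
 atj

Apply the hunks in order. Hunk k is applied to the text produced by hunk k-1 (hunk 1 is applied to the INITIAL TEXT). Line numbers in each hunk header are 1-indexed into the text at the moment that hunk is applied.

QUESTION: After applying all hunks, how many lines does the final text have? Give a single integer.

Hunk 1: at line 1 remove [vjkc,seqro] add [vcdpa,aqwo,xyz] -> 7 lines: yqanr oikl vcdpa aqwo xyz atj stuzg
Hunk 2: at line 2 remove [vcdpa] add [pscxu,swe,nidyx] -> 9 lines: yqanr oikl pscxu swe nidyx aqwo xyz atj stuzg
Hunk 3: at line 2 remove [swe,nidyx,aqwo] add [ftf] -> 7 lines: yqanr oikl pscxu ftf xyz atj stuzg
Final line count: 7

Answer: 7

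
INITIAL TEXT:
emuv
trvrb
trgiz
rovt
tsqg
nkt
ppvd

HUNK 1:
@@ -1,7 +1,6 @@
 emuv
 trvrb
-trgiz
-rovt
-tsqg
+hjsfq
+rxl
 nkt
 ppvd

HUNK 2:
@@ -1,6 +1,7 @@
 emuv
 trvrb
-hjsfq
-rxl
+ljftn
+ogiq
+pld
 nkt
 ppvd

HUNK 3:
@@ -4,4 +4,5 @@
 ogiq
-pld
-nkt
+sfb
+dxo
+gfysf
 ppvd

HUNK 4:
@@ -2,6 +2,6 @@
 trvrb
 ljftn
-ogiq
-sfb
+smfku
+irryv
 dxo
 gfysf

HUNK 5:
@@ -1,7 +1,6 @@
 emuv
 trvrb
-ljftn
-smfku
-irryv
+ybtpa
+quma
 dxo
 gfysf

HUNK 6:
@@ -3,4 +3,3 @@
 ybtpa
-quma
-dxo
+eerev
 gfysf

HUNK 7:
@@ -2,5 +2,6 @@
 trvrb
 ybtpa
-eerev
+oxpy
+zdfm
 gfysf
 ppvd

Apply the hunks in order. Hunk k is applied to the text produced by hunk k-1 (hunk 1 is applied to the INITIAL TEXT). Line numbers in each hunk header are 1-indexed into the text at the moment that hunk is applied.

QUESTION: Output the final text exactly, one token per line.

Answer: emuv
trvrb
ybtpa
oxpy
zdfm
gfysf
ppvd

Derivation:
Hunk 1: at line 1 remove [trgiz,rovt,tsqg] add [hjsfq,rxl] -> 6 lines: emuv trvrb hjsfq rxl nkt ppvd
Hunk 2: at line 1 remove [hjsfq,rxl] add [ljftn,ogiq,pld] -> 7 lines: emuv trvrb ljftn ogiq pld nkt ppvd
Hunk 3: at line 4 remove [pld,nkt] add [sfb,dxo,gfysf] -> 8 lines: emuv trvrb ljftn ogiq sfb dxo gfysf ppvd
Hunk 4: at line 2 remove [ogiq,sfb] add [smfku,irryv] -> 8 lines: emuv trvrb ljftn smfku irryv dxo gfysf ppvd
Hunk 5: at line 1 remove [ljftn,smfku,irryv] add [ybtpa,quma] -> 7 lines: emuv trvrb ybtpa quma dxo gfysf ppvd
Hunk 6: at line 3 remove [quma,dxo] add [eerev] -> 6 lines: emuv trvrb ybtpa eerev gfysf ppvd
Hunk 7: at line 2 remove [eerev] add [oxpy,zdfm] -> 7 lines: emuv trvrb ybtpa oxpy zdfm gfysf ppvd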